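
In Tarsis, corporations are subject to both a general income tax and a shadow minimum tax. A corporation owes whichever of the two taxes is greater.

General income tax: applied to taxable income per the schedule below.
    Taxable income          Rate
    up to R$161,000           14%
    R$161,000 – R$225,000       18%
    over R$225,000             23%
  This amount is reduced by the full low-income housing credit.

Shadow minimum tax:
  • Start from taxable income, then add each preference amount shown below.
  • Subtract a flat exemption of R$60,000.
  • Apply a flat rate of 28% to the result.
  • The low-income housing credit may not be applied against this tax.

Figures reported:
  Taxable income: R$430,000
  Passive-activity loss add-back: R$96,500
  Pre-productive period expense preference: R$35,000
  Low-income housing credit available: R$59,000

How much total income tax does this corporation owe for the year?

Shadow minimum tax:
  Adjusted income: R$430,000 + R$96,500 + R$35,000 = R$561,500
  Less exemption R$60,000 → base R$501,500
  R$501,500 × 28% = R$140,420

General income tax:
  R$161,000 × 14% = R$22,540
  R$64,000 × 18% = R$11,520
  R$205,000 × 23% = R$47,150
  → R$81,210
  Less low-income housing credit R$59,000 → R$22,210

R$140,420 > R$22,210, so the shadow minimum tax is the binding amount.

R$140,420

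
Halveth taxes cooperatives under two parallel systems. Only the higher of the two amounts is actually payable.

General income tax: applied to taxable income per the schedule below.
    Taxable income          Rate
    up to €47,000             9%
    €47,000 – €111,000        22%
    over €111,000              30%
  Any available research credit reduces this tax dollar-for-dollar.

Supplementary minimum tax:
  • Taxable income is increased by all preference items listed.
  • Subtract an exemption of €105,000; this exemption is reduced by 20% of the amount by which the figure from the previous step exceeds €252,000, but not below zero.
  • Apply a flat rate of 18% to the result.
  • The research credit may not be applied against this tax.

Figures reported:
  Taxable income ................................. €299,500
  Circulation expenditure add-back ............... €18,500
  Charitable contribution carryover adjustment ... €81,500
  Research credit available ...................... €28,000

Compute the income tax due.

€58,320

General income tax:
  €47,000 × 9% = €4,230
  €64,000 × 22% = €14,080
  €188,500 × 30% = €56,550
  → €74,860
  Less research credit €28,000 → €46,860

Supplementary minimum tax:
  Adjusted income: €299,500 + €18,500 + €81,500 = €399,500
  Exemption: €105,000 − 20% × (€399,500 − €252,000) = €105,000 − €29,500 = €75,500
  Base: €399,500 − €75,500 = €324,000
  €324,000 × 18% = €58,320

€58,320 > €46,860, so the supplementary minimum tax is the binding amount.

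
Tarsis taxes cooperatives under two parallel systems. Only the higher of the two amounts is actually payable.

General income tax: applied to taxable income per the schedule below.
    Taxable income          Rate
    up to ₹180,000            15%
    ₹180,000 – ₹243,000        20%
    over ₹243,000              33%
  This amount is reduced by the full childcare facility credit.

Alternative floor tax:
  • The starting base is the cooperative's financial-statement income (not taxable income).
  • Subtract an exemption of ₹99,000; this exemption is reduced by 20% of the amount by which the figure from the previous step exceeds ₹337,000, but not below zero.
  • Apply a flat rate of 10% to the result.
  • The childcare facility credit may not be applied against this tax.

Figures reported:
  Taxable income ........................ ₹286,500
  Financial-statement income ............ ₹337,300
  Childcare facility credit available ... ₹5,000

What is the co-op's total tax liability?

₹48,955

General income tax:
  ₹180,000 × 15% = ₹27,000
  ₹63,000 × 20% = ₹12,600
  ₹43,500 × 33% = ₹14,355
  → ₹53,955
  Less childcare facility credit ₹5,000 → ₹48,955

Alternative floor tax:
  Base (financial-statement income): ₹337,300
  Exemption: ₹99,000 − 20% × (₹337,300 − ₹337,000) = ₹99,000 − ₹60 = ₹98,940
  Base: ₹337,300 − ₹98,940 = ₹238,360
  ₹238,360 × 10% = ₹23,836

₹48,955 > ₹23,836, so the general income tax governs.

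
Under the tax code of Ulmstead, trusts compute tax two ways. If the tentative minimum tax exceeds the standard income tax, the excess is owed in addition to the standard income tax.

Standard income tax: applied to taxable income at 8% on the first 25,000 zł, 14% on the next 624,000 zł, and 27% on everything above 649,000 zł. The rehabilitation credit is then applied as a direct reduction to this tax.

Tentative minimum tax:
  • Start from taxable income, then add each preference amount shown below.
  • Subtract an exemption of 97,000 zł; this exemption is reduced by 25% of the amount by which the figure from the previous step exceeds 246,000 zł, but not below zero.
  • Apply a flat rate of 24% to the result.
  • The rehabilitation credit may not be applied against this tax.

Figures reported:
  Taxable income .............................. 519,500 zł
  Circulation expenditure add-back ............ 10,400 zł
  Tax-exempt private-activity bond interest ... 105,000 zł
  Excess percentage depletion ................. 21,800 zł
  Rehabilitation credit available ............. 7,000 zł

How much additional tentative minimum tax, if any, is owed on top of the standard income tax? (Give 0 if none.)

Standard income tax:
  25,000 zł × 8% = 2,000 zł
  494,500 zł × 14% = 69,230 zł
  → 71,230 zł
  Less rehabilitation credit 7,000 zł → 64,230 zł

Tentative minimum tax:
  Adjusted income: 519,500 zł + 10,400 zł + 105,000 zł + 21,800 zł = 656,700 zł
  Exemption: 25% × (656,700 zł − 246,000 zł) = 102,675 zł ≥ 97,000 zł, so the exemption is fully phased out
  Base: 656,700 zł − 0 zł = 656,700 zł
  656,700 zł × 24% = 157,608 zł

Excess of tentative minimum tax over standard income tax: 157,608 zł − 64,230 zł = 93,378 zł.

93,378 zł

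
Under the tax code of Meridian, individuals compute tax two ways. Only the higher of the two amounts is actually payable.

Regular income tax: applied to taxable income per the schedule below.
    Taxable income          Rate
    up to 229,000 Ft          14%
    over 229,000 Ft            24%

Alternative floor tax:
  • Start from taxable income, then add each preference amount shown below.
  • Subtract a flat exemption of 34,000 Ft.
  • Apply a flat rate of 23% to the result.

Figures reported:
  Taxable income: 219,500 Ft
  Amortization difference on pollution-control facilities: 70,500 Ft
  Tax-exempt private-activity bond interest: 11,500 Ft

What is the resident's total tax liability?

Regular income tax:
  219,500 Ft × 14% = 30,730 Ft

Alternative floor tax:
  Adjusted income: 219,500 Ft + 70,500 Ft + 11,500 Ft = 301,500 Ft
  Less exemption 34,000 Ft → base 267,500 Ft
  267,500 Ft × 23% = 61,525 Ft

61,525 Ft > 30,730 Ft, so the alternative floor tax is the binding amount.

61,525 Ft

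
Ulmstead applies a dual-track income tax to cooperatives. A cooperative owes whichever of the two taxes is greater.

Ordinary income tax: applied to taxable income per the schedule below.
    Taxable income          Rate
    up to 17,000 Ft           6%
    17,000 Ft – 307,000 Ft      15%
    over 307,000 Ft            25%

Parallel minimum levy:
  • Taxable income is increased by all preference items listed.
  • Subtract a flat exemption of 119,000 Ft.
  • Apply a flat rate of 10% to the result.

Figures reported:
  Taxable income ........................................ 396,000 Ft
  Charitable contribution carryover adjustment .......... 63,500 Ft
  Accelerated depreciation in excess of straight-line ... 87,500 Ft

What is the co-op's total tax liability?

Parallel minimum levy:
  Adjusted income: 396,000 Ft + 63,500 Ft + 87,500 Ft = 547,000 Ft
  Less exemption 119,000 Ft → base 428,000 Ft
  428,000 Ft × 10% = 42,800 Ft

Ordinary income tax:
  17,000 Ft × 6% = 1,020 Ft
  290,000 Ft × 15% = 43,500 Ft
  89,000 Ft × 25% = 22,250 Ft
  → 66,770 Ft

66,770 Ft > 42,800 Ft, so the ordinary income tax governs.

66,770 Ft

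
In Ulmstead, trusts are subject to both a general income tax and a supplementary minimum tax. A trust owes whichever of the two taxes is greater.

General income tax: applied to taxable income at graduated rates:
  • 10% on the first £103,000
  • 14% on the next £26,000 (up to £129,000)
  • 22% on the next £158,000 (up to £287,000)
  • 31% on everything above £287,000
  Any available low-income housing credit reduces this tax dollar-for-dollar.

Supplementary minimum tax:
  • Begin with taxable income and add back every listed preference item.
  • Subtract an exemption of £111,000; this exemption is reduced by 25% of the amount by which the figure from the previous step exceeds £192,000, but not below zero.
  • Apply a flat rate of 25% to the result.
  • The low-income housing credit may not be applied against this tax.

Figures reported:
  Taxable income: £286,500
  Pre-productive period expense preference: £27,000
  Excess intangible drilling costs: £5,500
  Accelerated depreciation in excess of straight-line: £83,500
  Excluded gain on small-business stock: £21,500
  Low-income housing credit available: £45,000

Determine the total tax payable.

£92,750

General income tax:
  £103,000 × 10% = £10,300
  £26,000 × 14% = £3,640
  £157,500 × 22% = £34,650
  → £48,590
  Less low-income housing credit £45,000 → £3,590

Supplementary minimum tax:
  Adjusted income: £286,500 + £27,000 + £5,500 + £83,500 + £21,500 = £424,000
  Exemption: £111,000 − 25% × (£424,000 − £192,000) = £111,000 − £58,000 = £53,000
  Base: £424,000 − £53,000 = £371,000
  £371,000 × 25% = £92,750

£92,750 > £3,590, so the supplementary minimum tax is the binding amount.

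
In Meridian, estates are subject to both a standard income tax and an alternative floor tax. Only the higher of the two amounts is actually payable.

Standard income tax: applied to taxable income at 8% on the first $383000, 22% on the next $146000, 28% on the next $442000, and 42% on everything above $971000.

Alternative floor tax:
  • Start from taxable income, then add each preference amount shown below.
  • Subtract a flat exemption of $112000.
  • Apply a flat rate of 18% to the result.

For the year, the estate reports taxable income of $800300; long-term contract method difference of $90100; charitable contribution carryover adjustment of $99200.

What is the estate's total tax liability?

Standard income tax:
  $383000 × 8% = $30640
  $146000 × 22% = $32120
  $271300 × 28% = $75964
  → $138724

Alternative floor tax:
  Adjusted income: $800300 + $90100 + $99200 = $989600
  Less exemption $112000 → base $877600
  $877600 × 18% = $157968

$157968 > $138724, so the alternative floor tax is the binding amount.

$157968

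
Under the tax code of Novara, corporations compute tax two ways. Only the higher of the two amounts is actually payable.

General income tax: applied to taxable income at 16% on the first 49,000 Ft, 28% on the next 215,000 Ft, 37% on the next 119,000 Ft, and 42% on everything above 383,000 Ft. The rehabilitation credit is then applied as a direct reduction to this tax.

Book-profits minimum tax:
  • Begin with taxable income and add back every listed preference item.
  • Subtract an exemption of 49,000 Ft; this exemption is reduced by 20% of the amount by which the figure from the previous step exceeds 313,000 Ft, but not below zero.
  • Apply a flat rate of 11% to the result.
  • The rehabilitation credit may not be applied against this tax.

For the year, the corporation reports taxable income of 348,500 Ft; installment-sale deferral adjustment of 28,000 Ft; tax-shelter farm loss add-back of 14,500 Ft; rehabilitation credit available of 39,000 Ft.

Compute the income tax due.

General income tax:
  49,000 Ft × 16% = 7,840 Ft
  215,000 Ft × 28% = 60,200 Ft
  84,500 Ft × 37% = 31,265 Ft
  → 99,305 Ft
  Less rehabilitation credit 39,000 Ft → 60,305 Ft

Book-profits minimum tax:
  Adjusted income: 348,500 Ft + 28,000 Ft + 14,500 Ft = 391,000 Ft
  Exemption: 49,000 Ft − 20% × (391,000 Ft − 313,000 Ft) = 49,000 Ft − 15,600 Ft = 33,400 Ft
  Base: 391,000 Ft − 33,400 Ft = 357,600 Ft
  357,600 Ft × 11% = 39,336 Ft

60,305 Ft > 39,336 Ft, so the general income tax governs.

60,305 Ft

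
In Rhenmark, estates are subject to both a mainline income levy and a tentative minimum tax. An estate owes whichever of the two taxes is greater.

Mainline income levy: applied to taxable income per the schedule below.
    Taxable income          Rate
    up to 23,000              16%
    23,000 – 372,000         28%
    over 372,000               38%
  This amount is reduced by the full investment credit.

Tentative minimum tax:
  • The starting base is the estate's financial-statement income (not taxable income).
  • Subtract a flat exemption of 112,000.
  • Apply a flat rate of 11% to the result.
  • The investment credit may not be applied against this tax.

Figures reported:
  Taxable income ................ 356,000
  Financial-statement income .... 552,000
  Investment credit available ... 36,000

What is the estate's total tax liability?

Tentative minimum tax:
  Base (financial-statement income): 552,000
  Less exemption 112,000 → base 440,000
  440,000 × 11% = 48,400

Mainline income levy:
  23,000 × 16% = 3,680
  333,000 × 28% = 93,240
  → 96,920
  Less investment credit 36,000 → 60,920

60,920 > 48,400, so the mainline income levy governs.

60,920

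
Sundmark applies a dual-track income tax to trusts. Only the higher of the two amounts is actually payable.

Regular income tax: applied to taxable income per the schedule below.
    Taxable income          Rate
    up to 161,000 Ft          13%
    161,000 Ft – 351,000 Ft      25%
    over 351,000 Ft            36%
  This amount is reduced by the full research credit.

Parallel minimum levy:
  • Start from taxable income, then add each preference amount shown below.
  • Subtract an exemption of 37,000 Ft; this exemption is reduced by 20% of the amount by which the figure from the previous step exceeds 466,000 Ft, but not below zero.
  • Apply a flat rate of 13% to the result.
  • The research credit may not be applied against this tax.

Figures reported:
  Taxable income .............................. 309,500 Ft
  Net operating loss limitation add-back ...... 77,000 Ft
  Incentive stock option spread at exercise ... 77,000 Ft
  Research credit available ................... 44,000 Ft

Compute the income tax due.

Parallel minimum levy:
  Adjusted income: 309,500 Ft + 77,000 Ft + 77,000 Ft = 463,500 Ft
  Exemption: 463,500 Ft ≤ 466,000 Ft, so full 37,000 Ft applies
  Base: 463,500 Ft − 37,000 Ft = 426,500 Ft
  426,500 Ft × 13% = 55,445 Ft

Regular income tax:
  161,000 Ft × 13% = 20,930 Ft
  148,500 Ft × 25% = 37,125 Ft
  → 58,055 Ft
  Less research credit 44,000 Ft → 14,055 Ft

55,445 Ft > 14,055 Ft, so the parallel minimum levy is the binding amount.

55,445 Ft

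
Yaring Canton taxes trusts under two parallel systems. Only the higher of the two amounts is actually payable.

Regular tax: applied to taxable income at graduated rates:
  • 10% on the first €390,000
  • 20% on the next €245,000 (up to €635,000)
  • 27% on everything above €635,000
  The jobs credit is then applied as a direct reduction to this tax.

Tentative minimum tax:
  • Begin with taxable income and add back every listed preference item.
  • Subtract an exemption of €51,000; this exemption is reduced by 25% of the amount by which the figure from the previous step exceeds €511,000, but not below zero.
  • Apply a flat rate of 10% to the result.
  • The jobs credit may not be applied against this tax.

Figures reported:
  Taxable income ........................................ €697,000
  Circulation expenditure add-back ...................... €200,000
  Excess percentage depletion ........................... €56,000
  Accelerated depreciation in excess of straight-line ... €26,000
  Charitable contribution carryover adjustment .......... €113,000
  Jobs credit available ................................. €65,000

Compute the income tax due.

Regular tax:
  €390,000 × 10% = €39,000
  €245,000 × 20% = €49,000
  €62,000 × 27% = €16,740
  → €104,740
  Less jobs credit €65,000 → €39,740

Tentative minimum tax:
  Adjusted income: €697,000 + €200,000 + €56,000 + €26,000 + €113,000 = €1,092,000
  Exemption: 25% × (€1,092,000 − €511,000) = €145,250 ≥ €51,000, so the exemption is fully phased out
  Base: €1,092,000 − €0 = €1,092,000
  €1,092,000 × 10% = €109,200

€109,200 > €39,740, so the tentative minimum tax is the binding amount.

€109,200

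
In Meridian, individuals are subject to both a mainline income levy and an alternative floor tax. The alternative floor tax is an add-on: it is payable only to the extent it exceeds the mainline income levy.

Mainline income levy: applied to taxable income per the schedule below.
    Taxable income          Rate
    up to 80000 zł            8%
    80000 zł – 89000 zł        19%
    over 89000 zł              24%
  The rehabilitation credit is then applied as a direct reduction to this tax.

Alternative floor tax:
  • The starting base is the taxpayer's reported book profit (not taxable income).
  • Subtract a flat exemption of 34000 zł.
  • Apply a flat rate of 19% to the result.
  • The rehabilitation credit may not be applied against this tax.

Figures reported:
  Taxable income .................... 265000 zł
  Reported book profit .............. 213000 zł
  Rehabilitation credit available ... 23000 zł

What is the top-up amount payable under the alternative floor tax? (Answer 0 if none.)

6660 zł

Mainline income levy:
  80000 zł × 8% = 6400 zł
  9000 zł × 19% = 1710 zł
  176000 zł × 24% = 42240 zł
  → 50350 zł
  Less rehabilitation credit 23000 zł → 27350 zł

Alternative floor tax:
  Base (reported book profit): 213000 zł
  Less exemption 34000 zł → base 179000 zł
  179000 zł × 19% = 34010 zł

Excess of alternative floor tax over mainline income levy: 34010 zł − 27350 zł = 6660 zł.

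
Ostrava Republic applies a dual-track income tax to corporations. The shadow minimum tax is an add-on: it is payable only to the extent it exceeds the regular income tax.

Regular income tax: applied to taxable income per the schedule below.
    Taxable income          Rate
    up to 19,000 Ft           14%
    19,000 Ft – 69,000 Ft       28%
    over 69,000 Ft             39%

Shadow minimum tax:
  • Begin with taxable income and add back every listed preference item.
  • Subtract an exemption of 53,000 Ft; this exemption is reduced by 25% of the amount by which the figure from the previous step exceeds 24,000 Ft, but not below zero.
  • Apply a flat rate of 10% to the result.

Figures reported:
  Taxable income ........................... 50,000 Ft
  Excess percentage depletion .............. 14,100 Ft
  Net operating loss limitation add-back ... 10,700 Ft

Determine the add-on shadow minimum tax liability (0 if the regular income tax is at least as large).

Shadow minimum tax:
  Adjusted income: 50,000 Ft + 14,100 Ft + 10,700 Ft = 74,800 Ft
  Exemption: 53,000 Ft − 25% × (74,800 Ft − 24,000 Ft) = 53,000 Ft − 12,700 Ft = 40,300 Ft
  Base: 74,800 Ft − 40,300 Ft = 34,500 Ft
  34,500 Ft × 10% = 3,450 Ft

Regular income tax:
  19,000 Ft × 14% = 2,660 Ft
  31,000 Ft × 28% = 8,680 Ft
  → 11,340 Ft

3,450 Ft ≤ 11,340 Ft, so no add-on is due.

0 Ft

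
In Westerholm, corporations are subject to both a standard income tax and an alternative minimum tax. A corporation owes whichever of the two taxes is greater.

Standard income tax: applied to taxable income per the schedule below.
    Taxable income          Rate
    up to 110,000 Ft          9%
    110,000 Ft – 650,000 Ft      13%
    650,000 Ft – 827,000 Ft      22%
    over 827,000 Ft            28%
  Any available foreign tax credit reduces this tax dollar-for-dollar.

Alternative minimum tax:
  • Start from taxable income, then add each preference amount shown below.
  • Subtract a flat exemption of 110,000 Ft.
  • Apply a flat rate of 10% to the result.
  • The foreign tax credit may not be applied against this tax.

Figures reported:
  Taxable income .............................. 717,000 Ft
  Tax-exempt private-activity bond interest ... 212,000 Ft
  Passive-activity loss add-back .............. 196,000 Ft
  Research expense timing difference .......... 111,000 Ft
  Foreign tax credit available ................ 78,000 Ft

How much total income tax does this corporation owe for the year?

Standard income tax:
  110,000 Ft × 9% = 9,900 Ft
  540,000 Ft × 13% = 70,200 Ft
  67,000 Ft × 22% = 14,740 Ft
  → 94,840 Ft
  Less foreign tax credit 78,000 Ft → 16,840 Ft

Alternative minimum tax:
  Adjusted income: 717,000 Ft + 212,000 Ft + 196,000 Ft + 111,000 Ft = 1,236,000 Ft
  Less exemption 110,000 Ft → base 1,126,000 Ft
  1,126,000 Ft × 10% = 112,600 Ft

112,600 Ft > 16,840 Ft, so the alternative minimum tax is the binding amount.

112,600 Ft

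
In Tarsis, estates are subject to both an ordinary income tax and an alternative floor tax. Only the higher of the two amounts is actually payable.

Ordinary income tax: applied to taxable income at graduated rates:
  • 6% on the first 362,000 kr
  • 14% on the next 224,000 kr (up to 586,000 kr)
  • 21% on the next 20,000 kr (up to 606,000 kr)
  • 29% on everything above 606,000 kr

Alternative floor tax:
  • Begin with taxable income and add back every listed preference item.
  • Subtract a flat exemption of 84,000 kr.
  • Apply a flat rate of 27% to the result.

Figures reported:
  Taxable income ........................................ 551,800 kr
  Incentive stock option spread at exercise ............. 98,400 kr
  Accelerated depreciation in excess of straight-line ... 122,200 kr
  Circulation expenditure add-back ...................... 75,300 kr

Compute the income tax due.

206,199 kr

Alternative floor tax:
  Adjusted income: 551,800 kr + 98,400 kr + 122,200 kr + 75,300 kr = 847,700 kr
  Less exemption 84,000 kr → base 763,700 kr
  763,700 kr × 27% = 206,199 kr

Ordinary income tax:
  362,000 kr × 6% = 21,720 kr
  189,800 kr × 14% = 26,572 kr
  → 48,292 kr

206,199 kr > 48,292 kr, so the alternative floor tax is the binding amount.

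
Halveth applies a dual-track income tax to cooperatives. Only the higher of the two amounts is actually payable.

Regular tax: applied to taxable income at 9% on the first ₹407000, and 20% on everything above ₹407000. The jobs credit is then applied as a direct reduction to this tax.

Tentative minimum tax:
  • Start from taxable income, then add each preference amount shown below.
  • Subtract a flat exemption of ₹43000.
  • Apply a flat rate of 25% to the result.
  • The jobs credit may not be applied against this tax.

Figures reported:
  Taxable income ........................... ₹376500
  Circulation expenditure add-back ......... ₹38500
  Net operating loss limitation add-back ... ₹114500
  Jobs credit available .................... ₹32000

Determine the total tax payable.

₹121625

Regular tax:
  ₹376500 × 9% = ₹33885
  Less jobs credit ₹32000 → ₹1885

Tentative minimum tax:
  Adjusted income: ₹376500 + ₹38500 + ₹114500 = ₹529500
  Less exemption ₹43000 → base ₹486500
  ₹486500 × 25% = ₹121625

₹121625 > ₹1885, so the tentative minimum tax is the binding amount.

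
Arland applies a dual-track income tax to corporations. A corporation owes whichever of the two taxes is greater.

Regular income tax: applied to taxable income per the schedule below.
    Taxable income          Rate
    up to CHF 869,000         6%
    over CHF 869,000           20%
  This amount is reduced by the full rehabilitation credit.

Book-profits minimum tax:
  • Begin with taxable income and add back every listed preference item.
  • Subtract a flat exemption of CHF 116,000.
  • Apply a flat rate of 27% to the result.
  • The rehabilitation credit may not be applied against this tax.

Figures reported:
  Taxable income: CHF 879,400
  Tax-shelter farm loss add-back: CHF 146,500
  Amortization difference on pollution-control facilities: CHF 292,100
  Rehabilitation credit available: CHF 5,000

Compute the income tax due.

CHF 324,540

Regular income tax:
  CHF 869,000 × 6% = CHF 52,140
  CHF 10,400 × 20% = CHF 2,080
  → CHF 54,220
  Less rehabilitation credit CHF 5,000 → CHF 49,220

Book-profits minimum tax:
  Adjusted income: CHF 879,400 + CHF 146,500 + CHF 292,100 = CHF 1,318,000
  Less exemption CHF 116,000 → base CHF 1,202,000
  CHF 1,202,000 × 27% = CHF 324,540

CHF 324,540 > CHF 49,220, so the book-profits minimum tax is the binding amount.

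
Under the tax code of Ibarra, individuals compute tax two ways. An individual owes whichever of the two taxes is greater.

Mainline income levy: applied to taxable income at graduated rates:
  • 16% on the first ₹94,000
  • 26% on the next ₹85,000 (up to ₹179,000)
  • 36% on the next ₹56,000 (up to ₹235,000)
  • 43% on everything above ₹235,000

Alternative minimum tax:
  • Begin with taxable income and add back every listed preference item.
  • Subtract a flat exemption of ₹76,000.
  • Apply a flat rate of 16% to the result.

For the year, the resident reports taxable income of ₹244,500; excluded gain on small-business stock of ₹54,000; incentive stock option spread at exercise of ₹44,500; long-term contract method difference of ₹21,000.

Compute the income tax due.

₹61,385

Alternative minimum tax:
  Adjusted income: ₹244,500 + ₹54,000 + ₹44,500 + ₹21,000 = ₹364,000
  Less exemption ₹76,000 → base ₹288,000
  ₹288,000 × 16% = ₹46,080

Mainline income levy:
  ₹94,000 × 16% = ₹15,040
  ₹85,000 × 26% = ₹22,100
  ₹56,000 × 36% = ₹20,160
  ₹9,500 × 43% = ₹4,085
  → ₹61,385

₹61,385 > ₹46,080, so the mainline income levy governs.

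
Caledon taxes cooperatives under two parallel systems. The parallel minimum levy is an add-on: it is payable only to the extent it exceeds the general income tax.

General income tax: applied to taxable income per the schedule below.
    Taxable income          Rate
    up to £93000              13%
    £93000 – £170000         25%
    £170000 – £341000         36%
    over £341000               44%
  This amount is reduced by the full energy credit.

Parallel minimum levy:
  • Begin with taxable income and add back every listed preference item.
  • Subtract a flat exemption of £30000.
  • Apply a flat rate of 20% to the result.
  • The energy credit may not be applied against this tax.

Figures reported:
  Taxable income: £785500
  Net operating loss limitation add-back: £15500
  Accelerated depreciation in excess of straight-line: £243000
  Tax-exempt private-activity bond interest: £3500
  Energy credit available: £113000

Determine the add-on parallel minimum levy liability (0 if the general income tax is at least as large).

£28020

Parallel minimum levy:
  Adjusted income: £785500 + £15500 + £243000 + £3500 = £1047500
  Less exemption £30000 → base £1017500
  £1017500 × 20% = £203500

General income tax:
  £93000 × 13% = £12090
  £77000 × 25% = £19250
  £171000 × 36% = £61560
  £444500 × 44% = £195580
  → £288480
  Less energy credit £113000 → £175480

Excess of parallel minimum levy over general income tax: £203500 − £175480 = £28020.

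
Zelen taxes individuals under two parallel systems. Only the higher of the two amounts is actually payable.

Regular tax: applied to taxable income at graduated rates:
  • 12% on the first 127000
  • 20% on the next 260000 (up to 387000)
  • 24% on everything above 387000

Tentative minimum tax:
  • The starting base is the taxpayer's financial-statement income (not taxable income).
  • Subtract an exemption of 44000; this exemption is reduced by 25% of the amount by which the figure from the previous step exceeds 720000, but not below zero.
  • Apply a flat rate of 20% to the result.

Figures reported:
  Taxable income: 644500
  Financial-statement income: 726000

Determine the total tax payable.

136700

Regular tax:
  127000 × 12% = 15240
  260000 × 20% = 52000
  257500 × 24% = 61800
  → 129040

Tentative minimum tax:
  Base (financial-statement income): 726000
  Exemption: 44000 − 25% × (726000 − 720000) = 44000 − 1500 = 42500
  Base: 726000 − 42500 = 683500
  683500 × 20% = 136700

136700 > 129040, so the tentative minimum tax is the binding amount.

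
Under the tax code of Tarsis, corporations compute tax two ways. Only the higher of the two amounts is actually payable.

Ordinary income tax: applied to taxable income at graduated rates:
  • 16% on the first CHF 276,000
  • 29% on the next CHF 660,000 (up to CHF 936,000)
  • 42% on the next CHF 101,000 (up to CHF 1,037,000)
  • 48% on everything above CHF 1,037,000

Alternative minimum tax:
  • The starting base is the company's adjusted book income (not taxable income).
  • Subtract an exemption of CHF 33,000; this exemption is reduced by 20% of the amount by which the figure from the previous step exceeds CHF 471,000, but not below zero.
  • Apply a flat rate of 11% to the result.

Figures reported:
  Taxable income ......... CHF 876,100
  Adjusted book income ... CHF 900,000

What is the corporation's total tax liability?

Ordinary income tax:
  CHF 276,000 × 16% = CHF 44,160
  CHF 600,100 × 29% = CHF 174,029
  → CHF 218,189

Alternative minimum tax:
  Base (adjusted book income): CHF 900,000
  Exemption: 20% × (CHF 900,000 − CHF 471,000) = CHF 85,800 ≥ CHF 33,000, so the exemption is fully phased out
  Base: CHF 900,000 − CHF 0 = CHF 900,000
  CHF 900,000 × 11% = CHF 99,000

CHF 218,189 > CHF 99,000, so the ordinary income tax governs.

CHF 218,189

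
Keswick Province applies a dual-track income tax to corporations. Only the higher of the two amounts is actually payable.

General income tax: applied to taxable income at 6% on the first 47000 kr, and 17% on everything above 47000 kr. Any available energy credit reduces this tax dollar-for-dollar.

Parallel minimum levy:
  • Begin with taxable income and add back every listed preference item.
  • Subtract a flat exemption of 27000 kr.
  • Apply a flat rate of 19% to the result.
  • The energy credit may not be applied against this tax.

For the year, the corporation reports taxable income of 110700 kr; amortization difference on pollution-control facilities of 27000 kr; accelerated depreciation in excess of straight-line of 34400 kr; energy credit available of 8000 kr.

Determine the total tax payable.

27569 kr

General income tax:
  47000 kr × 6% = 2820 kr
  63700 kr × 17% = 10829 kr
  → 13649 kr
  Less energy credit 8000 kr → 5649 kr

Parallel minimum levy:
  Adjusted income: 110700 kr + 27000 kr + 34400 kr = 172100 kr
  Less exemption 27000 kr → base 145100 kr
  145100 kr × 19% = 27569 kr

27569 kr > 5649 kr, so the parallel minimum levy is the binding amount.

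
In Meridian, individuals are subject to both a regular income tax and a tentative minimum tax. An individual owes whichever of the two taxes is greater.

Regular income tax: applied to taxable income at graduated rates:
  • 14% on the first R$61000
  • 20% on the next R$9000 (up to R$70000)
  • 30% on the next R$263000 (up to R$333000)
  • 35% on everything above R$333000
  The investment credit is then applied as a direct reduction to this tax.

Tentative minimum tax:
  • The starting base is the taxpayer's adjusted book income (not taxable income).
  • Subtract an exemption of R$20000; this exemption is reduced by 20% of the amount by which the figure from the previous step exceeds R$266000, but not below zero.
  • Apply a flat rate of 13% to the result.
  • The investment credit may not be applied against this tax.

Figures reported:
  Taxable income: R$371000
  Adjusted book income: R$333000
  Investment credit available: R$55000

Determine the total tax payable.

R$47540

Regular income tax:
  R$61000 × 14% = R$8540
  R$9000 × 20% = R$1800
  R$263000 × 30% = R$78900
  R$38000 × 35% = R$13300
  → R$102540
  Less investment credit R$55000 → R$47540

Tentative minimum tax:
  Base (adjusted book income): R$333000
  Exemption: R$20000 − 20% × (R$333000 − R$266000) = R$20000 − R$13400 = R$6600
  Base: R$333000 − R$6600 = R$326400
  R$326400 × 13% = R$42432

R$47540 > R$42432, so the regular income tax governs.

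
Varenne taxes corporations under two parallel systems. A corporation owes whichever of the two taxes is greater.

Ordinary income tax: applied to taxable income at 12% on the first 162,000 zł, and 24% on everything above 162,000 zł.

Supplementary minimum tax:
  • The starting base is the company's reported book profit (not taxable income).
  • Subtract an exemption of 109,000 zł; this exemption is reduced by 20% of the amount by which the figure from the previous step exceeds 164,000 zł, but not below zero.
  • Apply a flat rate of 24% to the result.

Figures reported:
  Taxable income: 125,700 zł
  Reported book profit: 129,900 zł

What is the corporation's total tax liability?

15,084 zł

Ordinary income tax:
  125,700 zł × 12% = 15,084 zł

Supplementary minimum tax:
  Base (reported book profit): 129,900 zł
  Exemption: 129,900 zł ≤ 164,000 zł, so full 109,000 zł applies
  Base: 129,900 zł − 109,000 zł = 20,900 zł
  20,900 zł × 24% = 5,016 zł

15,084 zł > 5,016 zł, so the ordinary income tax governs.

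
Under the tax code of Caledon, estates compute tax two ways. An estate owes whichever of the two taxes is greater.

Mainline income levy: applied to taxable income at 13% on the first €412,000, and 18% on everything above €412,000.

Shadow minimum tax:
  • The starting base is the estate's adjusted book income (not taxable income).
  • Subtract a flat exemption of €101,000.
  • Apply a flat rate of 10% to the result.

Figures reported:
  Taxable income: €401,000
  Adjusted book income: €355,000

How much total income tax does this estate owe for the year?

Mainline income levy:
  €401,000 × 13% = €52,130

Shadow minimum tax:
  Base (adjusted book income): €355,000
  Less exemption €101,000 → base €254,000
  €254,000 × 10% = €25,400

€52,130 > €25,400, so the mainline income levy governs.

€52,130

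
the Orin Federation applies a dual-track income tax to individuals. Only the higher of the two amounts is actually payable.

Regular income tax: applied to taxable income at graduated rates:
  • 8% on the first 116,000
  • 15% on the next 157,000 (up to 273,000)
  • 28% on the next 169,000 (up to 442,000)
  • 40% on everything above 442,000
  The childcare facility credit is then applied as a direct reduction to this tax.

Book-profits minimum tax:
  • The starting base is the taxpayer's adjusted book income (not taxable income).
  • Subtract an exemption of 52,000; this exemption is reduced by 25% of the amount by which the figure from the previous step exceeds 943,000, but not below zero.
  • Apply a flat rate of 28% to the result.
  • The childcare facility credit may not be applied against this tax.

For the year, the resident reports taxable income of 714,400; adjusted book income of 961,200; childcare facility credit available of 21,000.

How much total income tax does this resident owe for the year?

255,850

Book-profits minimum tax:
  Base (adjusted book income): 961,200
  Exemption: 52,000 − 25% × (961,200 − 943,000) = 52,000 − 4,550 = 47,450
  Base: 961,200 − 47,450 = 913,750
  913,750 × 28% = 255,850

Regular income tax:
  116,000 × 8% = 9,280
  157,000 × 15% = 23,550
  169,000 × 28% = 47,320
  272,400 × 40% = 108,960
  → 189,110
  Less childcare facility credit 21,000 → 168,110

255,850 > 168,110, so the book-profits minimum tax is the binding amount.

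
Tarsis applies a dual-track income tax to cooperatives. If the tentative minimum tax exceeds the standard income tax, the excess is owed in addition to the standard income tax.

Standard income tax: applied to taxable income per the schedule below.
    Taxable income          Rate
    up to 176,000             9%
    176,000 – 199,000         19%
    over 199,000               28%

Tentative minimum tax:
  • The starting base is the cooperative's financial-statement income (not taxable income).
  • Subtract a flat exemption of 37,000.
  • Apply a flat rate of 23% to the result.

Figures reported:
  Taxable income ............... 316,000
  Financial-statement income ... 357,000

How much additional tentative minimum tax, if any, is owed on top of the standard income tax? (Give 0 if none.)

Standard income tax:
  176,000 × 9% = 15,840
  23,000 × 19% = 4,370
  117,000 × 28% = 32,760
  → 52,970

Tentative minimum tax:
  Base (financial-statement income): 357,000
  Less exemption 37,000 → base 320,000
  320,000 × 23% = 73,600

Excess of tentative minimum tax over standard income tax: 73,600 − 52,970 = 20,630.

20,630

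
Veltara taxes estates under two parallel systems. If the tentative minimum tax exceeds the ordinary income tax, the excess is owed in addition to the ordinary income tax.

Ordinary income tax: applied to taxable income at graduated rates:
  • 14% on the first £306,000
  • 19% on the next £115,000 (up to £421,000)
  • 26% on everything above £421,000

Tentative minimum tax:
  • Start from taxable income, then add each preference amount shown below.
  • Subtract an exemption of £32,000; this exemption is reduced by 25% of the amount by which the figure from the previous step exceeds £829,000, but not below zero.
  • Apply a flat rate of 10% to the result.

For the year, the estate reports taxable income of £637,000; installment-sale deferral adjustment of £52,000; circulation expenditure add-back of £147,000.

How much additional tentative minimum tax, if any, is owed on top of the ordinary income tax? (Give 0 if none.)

Ordinary income tax:
  £306,000 × 14% = £42,840
  £115,000 × 19% = £21,850
  £216,000 × 26% = £56,160
  → £120,850

Tentative minimum tax:
  Adjusted income: £637,000 + £52,000 + £147,000 = £836,000
  Exemption: £32,000 − 25% × (£836,000 − £829,000) = £32,000 − £1,750 = £30,250
  Base: £836,000 − £30,250 = £805,750
  £805,750 × 10% = £80,575

£80,575 ≤ £120,850, so no add-on is due.

£0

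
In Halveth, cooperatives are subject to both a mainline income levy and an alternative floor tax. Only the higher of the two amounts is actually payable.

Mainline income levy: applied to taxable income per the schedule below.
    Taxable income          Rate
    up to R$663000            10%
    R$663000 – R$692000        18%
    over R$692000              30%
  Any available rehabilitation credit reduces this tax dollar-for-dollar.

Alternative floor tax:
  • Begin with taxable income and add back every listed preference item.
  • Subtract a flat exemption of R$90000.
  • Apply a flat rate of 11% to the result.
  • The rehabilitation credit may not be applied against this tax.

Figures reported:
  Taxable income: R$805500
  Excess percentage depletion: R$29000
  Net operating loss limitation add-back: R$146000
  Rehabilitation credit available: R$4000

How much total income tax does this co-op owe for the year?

Alternative floor tax:
  Adjusted income: R$805500 + R$29000 + R$146000 = R$980500
  Less exemption R$90000 → base R$890500
  R$890500 × 11% = R$97955

Mainline income levy:
  R$663000 × 10% = R$66300
  R$29000 × 18% = R$5220
  R$113500 × 30% = R$34050
  → R$105570
  Less rehabilitation credit R$4000 → R$101570

R$101570 > R$97955, so the mainline income levy governs.

R$101570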